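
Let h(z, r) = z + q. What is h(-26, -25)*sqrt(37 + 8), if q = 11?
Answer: -45*sqrt(5) ≈ -100.62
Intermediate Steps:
h(z, r) = 11 + z (h(z, r) = z + 11 = 11 + z)
h(-26, -25)*sqrt(37 + 8) = (11 - 26)*sqrt(37 + 8) = -45*sqrt(5)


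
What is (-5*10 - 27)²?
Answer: 5929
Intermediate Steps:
(-5*10 - 27)² = (-50 - 27)² = (-77)² = 5929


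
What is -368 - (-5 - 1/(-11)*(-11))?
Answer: -362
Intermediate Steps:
-368 - (-5 - 1/(-11)*(-11)) = -368 - (-5 - 1*(-1/11)*(-11)) = -368 - (-5 + (1/11)*(-11)) = -368 - (-5 - 1) = -368 - 1*(-6) = -368 + 6 = -362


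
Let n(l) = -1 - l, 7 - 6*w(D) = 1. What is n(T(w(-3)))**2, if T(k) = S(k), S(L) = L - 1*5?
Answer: 9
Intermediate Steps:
w(D) = 1 (w(D) = 7/6 - 1/6*1 = 7/6 - 1/6 = 1)
S(L) = -5 + L (S(L) = L - 5 = -5 + L)
T(k) = -5 + k
n(T(w(-3)))**2 = (-1 - (-5 + 1))**2 = (-1 - 1*(-4))**2 = (-1 + 4)**2 = 3**2 = 9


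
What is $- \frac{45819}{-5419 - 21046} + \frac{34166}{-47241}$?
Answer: $\frac{1260332189}{1250233065} \approx 1.0081$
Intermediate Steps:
$- \frac{45819}{-5419 - 21046} + \frac{34166}{-47241} = - \frac{45819}{-5419 - 21046} + 34166 \left(- \frac{1}{47241}\right) = - \frac{45819}{-26465} - \frac{34166}{47241} = \left(-45819\right) \left(- \frac{1}{26465}\right) - \frac{34166}{47241} = \frac{45819}{26465} - \frac{34166}{47241} = \frac{1260332189}{1250233065}$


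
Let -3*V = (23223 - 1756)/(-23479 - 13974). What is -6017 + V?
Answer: -676042636/112359 ≈ -6016.8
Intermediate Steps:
V = 21467/112359 (V = -(23223 - 1756)/(3*(-23479 - 13974)) = -21467/(3*(-37453)) = -21467*(-1)/(3*37453) = -⅓*(-21467/37453) = 21467/112359 ≈ 0.19106)
-6017 + V = -6017 + 21467/112359 = -676042636/112359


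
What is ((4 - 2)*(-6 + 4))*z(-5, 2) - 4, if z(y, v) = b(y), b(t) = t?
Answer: 16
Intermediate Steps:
z(y, v) = y
((4 - 2)*(-6 + 4))*z(-5, 2) - 4 = ((4 - 2)*(-6 + 4))*(-5) - 4 = (2*(-2))*(-5) - 4 = -4*(-5) - 4 = 20 - 4 = 16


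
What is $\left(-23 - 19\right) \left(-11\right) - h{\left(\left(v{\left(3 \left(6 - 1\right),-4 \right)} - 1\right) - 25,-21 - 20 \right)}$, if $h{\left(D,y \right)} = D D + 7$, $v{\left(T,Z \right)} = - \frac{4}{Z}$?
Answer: $-170$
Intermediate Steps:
$h{\left(D,y \right)} = 7 + D^{2}$ ($h{\left(D,y \right)} = D^{2} + 7 = 7 + D^{2}$)
$\left(-23 - 19\right) \left(-11\right) - h{\left(\left(v{\left(3 \left(6 - 1\right),-4 \right)} - 1\right) - 25,-21 - 20 \right)} = \left(-23 - 19\right) \left(-11\right) - \left(7 + \left(\left(- \frac{4}{-4} - 1\right) - 25\right)^{2}\right) = \left(-42\right) \left(-11\right) - \left(7 + \left(\left(\left(-4\right) \left(- \frac{1}{4}\right) - 1\right) - 25\right)^{2}\right) = 462 - \left(7 + \left(\left(1 - 1\right) - 25\right)^{2}\right) = 462 - \left(7 + \left(0 - 25\right)^{2}\right) = 462 - \left(7 + \left(-25\right)^{2}\right) = 462 - \left(7 + 625\right) = 462 - 632 = -170$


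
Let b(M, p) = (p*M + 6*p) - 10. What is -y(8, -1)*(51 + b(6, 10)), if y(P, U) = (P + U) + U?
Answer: -966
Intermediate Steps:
y(P, U) = P + 2*U
b(M, p) = -10 + 6*p + M*p (b(M, p) = (M*p + 6*p) - 10 = (6*p + M*p) - 10 = -10 + 6*p + M*p)
-y(8, -1)*(51 + b(6, 10)) = -(8 + 2*(-1))*(51 + (-10 + 6*10 + 6*10)) = -(8 - 2)*(51 + (-10 + 60 + 60)) = -6*(51 + 110) = -6*161 = -1*966 = -966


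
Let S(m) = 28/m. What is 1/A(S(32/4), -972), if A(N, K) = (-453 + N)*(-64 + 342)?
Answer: -1/124961 ≈ -8.0025e-6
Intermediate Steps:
A(N, K) = -125934 + 278*N (A(N, K) = (-453 + N)*278 = -125934 + 278*N)
1/A(S(32/4), -972) = 1/(-125934 + 278*(28/((32/4)))) = 1/(-125934 + 278*(28/((32*(1/4))))) = 1/(-125934 + 278*(28/8)) = 1/(-125934 + 278*(28*(1/8))) = 1/(-125934 + 278*(7/2)) = 1/(-125934 + 973) = 1/(-124961) = -1/124961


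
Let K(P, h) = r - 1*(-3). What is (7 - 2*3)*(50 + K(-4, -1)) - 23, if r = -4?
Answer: 26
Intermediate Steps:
K(P, h) = -1 (K(P, h) = -4 - 1*(-3) = -4 + 3 = -1)
(7 - 2*3)*(50 + K(-4, -1)) - 23 = (7 - 2*3)*(50 - 1) - 23 = (7 - 6)*49 - 23 = 1*49 - 23 = 49 - 23 = 26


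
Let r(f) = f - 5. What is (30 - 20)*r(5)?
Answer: 0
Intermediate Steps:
r(f) = -5 + f
(30 - 20)*r(5) = (30 - 20)*(-5 + 5) = 10*0 = 0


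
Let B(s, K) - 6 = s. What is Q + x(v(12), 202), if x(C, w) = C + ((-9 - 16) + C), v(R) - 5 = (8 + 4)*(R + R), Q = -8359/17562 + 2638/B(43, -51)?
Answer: 528680783/860538 ≈ 614.36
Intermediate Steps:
B(s, K) = 6 + s
Q = 45918965/860538 (Q = -8359/17562 + 2638/(6 + 43) = -8359*1/17562 + 2638/49 = -8359/17562 + 2638*(1/49) = -8359/17562 + 2638/49 = 45918965/860538 ≈ 53.361)
v(R) = 5 + 24*R (v(R) = 5 + (8 + 4)*(R + R) = 5 + 12*(2*R) = 5 + 24*R)
x(C, w) = -25 + 2*C (x(C, w) = C + (-25 + C) = -25 + 2*C)
Q + x(v(12), 202) = 45918965/860538 + (-25 + 2*(5 + 24*12)) = 45918965/860538 + (-25 + 2*(5 + 288)) = 45918965/860538 + (-25 + 2*293) = 45918965/860538 + (-25 + 586) = 45918965/860538 + 561 = 528680783/860538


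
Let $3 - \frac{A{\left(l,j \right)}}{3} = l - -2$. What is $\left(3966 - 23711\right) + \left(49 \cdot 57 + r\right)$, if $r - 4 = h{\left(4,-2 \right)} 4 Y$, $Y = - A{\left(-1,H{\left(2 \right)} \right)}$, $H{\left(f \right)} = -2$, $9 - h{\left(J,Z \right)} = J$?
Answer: $-17068$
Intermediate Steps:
$h{\left(J,Z \right)} = 9 - J$
$A{\left(l,j \right)} = 3 - 3 l$ ($A{\left(l,j \right)} = 9 - 3 \left(l - -2\right) = 9 - 3 \left(l + 2\right) = 9 - 3 \left(2 + l\right) = 9 - \left(6 + 3 l\right) = 3 - 3 l$)
$Y = -6$ ($Y = - (3 - -3) = - (3 + 3) = \left(-1\right) 6 = -6$)
$r = -116$ ($r = 4 + \left(9 - 4\right) 4 \left(-6\right) = 4 + 5 \cdot 4 \left(-6\right) = 4 + 20 \left(-6\right) = 4 - 120 = -116$)
$\left(3966 - 23711\right) + \left(49 \cdot 57 + r\right) = \left(3966 - 23711\right) + \left(49 \cdot 57 - 116\right) = -19745 + \left(2793 - 116\right) = -19745 + 2677 = -17068$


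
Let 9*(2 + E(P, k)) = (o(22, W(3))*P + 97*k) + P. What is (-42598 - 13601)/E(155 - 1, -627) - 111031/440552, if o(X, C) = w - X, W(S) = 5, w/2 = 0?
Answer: 1141340579/149347128 ≈ 7.6422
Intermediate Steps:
w = 0 (w = 2*0 = 0)
o(X, C) = -X (o(X, C) = 0 - X = -X)
E(P, k) = -2 - 7*P/3 + 97*k/9 (E(P, k) = -2 + (((-1*22)*P + 97*k) + P)/9 = -2 + ((-22*P + 97*k) + P)/9 = -2 + (-21*P + 97*k)/9 = -2 + (-7*P/3 + 97*k/9) = -2 - 7*P/3 + 97*k/9)
(-42598 - 13601)/E(155 - 1, -627) - 111031/440552 = (-42598 - 13601)/(-2 - 7*(155 - 1)/3 + (97/9)*(-627)) - 111031/440552 = -56199/(-2 - 7/3*154 - 20273/3) - 111031*1/440552 = -56199/(-2 - 1078/3 - 20273/3) - 111031/440552 = -56199/(-7119) - 111031/440552 = -56199*(-1/7119) - 111031/440552 = 18733/2373 - 111031/440552 = 1141340579/149347128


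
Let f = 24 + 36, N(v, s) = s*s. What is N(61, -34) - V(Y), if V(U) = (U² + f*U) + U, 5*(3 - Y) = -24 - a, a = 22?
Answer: 6574/25 ≈ 262.96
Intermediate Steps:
N(v, s) = s²
f = 60
Y = 61/5 (Y = 3 - (-24 - 1*22)/5 = 3 - (-24 - 22)/5 = 3 - ⅕*(-46) = 3 + 46/5 = 61/5 ≈ 12.200)
V(U) = U² + 61*U (V(U) = (U² + 60*U) + U = U² + 61*U)
N(61, -34) - V(Y) = (-34)² - 61*(61 + 61/5)/5 = 1156 - 61*366/(5*5) = 1156 - 1*22326/25 = 1156 - 22326/25 = 6574/25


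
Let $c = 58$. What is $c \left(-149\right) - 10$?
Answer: $-8652$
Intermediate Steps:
$c \left(-149\right) - 10 = 58 \left(-149\right) - 10 = -8642 - 10 = -8652$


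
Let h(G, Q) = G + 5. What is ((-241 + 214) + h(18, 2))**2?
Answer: 16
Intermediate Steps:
h(G, Q) = 5 + G
((-241 + 214) + h(18, 2))**2 = ((-241 + 214) + (5 + 18))**2 = (-27 + 23)**2 = (-4)**2 = 16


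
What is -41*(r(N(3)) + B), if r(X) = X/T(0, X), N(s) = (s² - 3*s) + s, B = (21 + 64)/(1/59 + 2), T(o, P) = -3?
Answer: -11808/7 ≈ -1686.9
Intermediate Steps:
B = 295/7 (B = 85/(1/59 + 2) = 85/(119/59) = 85*(59/119) = 295/7 ≈ 42.143)
N(s) = s² - 2*s
r(X) = -X/3 (r(X) = X/(-3) = X*(-⅓) = -X/3)
-41*(r(N(3)) + B) = -41*(-(-2 + 3) + 295/7) = -41*(-1 + 295/7) = -41*288/7 = -11808/7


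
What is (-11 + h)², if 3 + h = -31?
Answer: 2025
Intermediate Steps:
h = -34 (h = -3 - 31 = -34)
(-11 + h)² = (-11 - 34)² = (-45)² = 2025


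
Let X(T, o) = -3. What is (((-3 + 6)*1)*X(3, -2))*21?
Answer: -189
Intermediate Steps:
(((-3 + 6)*1)*X(3, -2))*21 = (((-3 + 6)*1)*(-3))*21 = ((3*1)*(-3))*21 = (3*(-3))*21 = -9*21 = -189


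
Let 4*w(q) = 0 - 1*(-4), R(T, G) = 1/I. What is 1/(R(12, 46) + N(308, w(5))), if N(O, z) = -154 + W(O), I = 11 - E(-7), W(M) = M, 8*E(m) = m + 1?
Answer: 47/7242 ≈ 0.0064899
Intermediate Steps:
E(m) = 1/8 + m/8 (E(m) = (m + 1)/8 = (1 + m)/8 = 1/8 + m/8)
I = 47/4 (I = 11 - (1/8 + (1/8)*(-7)) = 11 - (1/8 - 7/8) = 11 - 1*(-3/4) = 11 + 3/4 = 47/4 ≈ 11.750)
R(T, G) = 4/47 (R(T, G) = 1/(47/4) = 4/47)
w(q) = 1 (w(q) = (0 - 1*(-4))/4 = (0 + 4)/4 = (1/4)*4 = 1)
N(O, z) = -154 + O
1/(R(12, 46) + N(308, w(5))) = 1/(4/47 + (-154 + 308)) = 1/(4/47 + 154) = 1/(7242/47) = 47/7242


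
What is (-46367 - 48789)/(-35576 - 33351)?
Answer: 95156/68927 ≈ 1.3805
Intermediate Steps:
(-46367 - 48789)/(-35576 - 33351) = -95156/(-68927) = -95156*(-1/68927) = 95156/68927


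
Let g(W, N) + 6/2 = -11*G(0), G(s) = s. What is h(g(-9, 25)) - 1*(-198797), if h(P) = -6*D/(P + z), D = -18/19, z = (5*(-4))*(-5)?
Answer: 366382979/1843 ≈ 1.9880e+5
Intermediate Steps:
z = 100 (z = -20*(-5) = 100)
D = -18/19 (D = -18*1/19 = -18/19 ≈ -0.94737)
g(W, N) = -3 (g(W, N) = -3 - 11*0 = -3 + 0 = -3)
h(P) = 108/(19*(100 + P)) (h(P) = -(-108)/(19*(P + 100)) = -(-108)/(19*(100 + P)) = 108/(19*(100 + P)))
h(g(-9, 25)) - 1*(-198797) = 108/(19*(100 - 3)) - 1*(-198797) = (108/19)/97 + 198797 = (108/19)*(1/97) + 198797 = 108/1843 + 198797 = 366382979/1843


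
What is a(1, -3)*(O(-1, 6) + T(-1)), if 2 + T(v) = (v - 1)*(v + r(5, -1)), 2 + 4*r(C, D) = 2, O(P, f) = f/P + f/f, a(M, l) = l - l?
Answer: 0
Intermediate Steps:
a(M, l) = 0
O(P, f) = 1 + f/P (O(P, f) = f/P + 1 = 1 + f/P)
r(C, D) = 0 (r(C, D) = -½ + (¼)*2 = -½ + ½ = 0)
T(v) = -2 + v*(-1 + v) (T(v) = -2 + (v - 1)*(v + 0) = -2 + (-1 + v)*v = -2 + v*(-1 + v))
a(1, -3)*(O(-1, 6) + T(-1)) = 0*((-1 + 6)/(-1) + (-2 + (-1)² - 1*(-1))) = 0*(-1*5 + (-2 + 1 + 1)) = 0*(-5 + 0) = 0*(-5) = 0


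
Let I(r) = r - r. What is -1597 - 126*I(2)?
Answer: -1597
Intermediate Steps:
I(r) = 0
-1597 - 126*I(2) = -1597 - 126*0 = -1597 - 1*0 = -1597 + 0 = -1597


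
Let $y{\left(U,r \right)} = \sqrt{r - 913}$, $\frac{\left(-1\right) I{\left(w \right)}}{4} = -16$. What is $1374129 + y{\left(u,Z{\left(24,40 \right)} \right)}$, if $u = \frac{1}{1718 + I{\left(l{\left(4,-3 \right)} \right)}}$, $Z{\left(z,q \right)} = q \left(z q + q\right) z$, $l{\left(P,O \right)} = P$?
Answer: $1374129 + \sqrt{959087} \approx 1.3751 \cdot 10^{6}$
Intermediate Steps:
$I{\left(w \right)} = 64$ ($I{\left(w \right)} = \left(-4\right) \left(-16\right) = 64$)
$Z{\left(z,q \right)} = q z \left(q + q z\right)$ ($Z{\left(z,q \right)} = q \left(q z + q\right) z = q \left(q + q z\right) z = q z \left(q + q z\right)$)
$u = \frac{1}{1782}$ ($u = \frac{1}{1718 + 64} = \frac{1}{1782} \approx 0.00056117$)
$y{\left(U,r \right)} = \sqrt{-913 + r}$
$1374129 + y{\left(u,Z{\left(24,40 \right)} \right)} = 1374129 + \sqrt{-913 + 24 \cdot 40^{2} \left(1 + 24\right)} = 1374129 + \sqrt{-913 + 24 \cdot 1600 \cdot 25} = 1374129 + \sqrt{-913 + 960000} = 1374129 + \sqrt{959087}$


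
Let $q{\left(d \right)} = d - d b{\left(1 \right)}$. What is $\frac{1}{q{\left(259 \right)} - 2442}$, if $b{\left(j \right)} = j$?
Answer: $- \frac{1}{2442} \approx -0.0004095$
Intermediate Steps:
$q{\left(d \right)} = 0$ ($q{\left(d \right)} = d - d 1 = d - d = 0$)
$\frac{1}{q{\left(259 \right)} - 2442} = \frac{1}{0 - 2442} = \frac{1}{-2442} = - \frac{1}{2442}$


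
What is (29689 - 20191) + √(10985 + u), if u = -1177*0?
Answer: 9498 + 13*√65 ≈ 9602.8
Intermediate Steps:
u = 0
(29689 - 20191) + √(10985 + u) = (29689 - 20191) + √(10985 + 0) = 9498 + √10985 = 9498 + 13*√65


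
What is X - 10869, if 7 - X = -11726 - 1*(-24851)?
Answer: -23987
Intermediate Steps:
X = -13118 (X = 7 - (-11726 - 1*(-24851)) = 7 - (-11726 + 24851) = 7 - 1*13125 = 7 - 13125 = -13118)
X - 10869 = -13118 - 10869 = -23987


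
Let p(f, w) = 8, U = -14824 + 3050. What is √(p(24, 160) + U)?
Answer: I*√11766 ≈ 108.47*I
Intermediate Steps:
U = -11774
√(p(24, 160) + U) = √(8 - 11774) = √(-11766) = I*√11766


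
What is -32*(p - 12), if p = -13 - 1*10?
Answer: 1120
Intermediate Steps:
p = -23 (p = -13 - 10 = -23)
-32*(p - 12) = -32*(-23 - 12) = -32*(-35) = 1120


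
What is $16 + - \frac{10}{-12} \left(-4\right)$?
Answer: $\frac{38}{3} \approx 12.667$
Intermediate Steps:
$16 + - \frac{10}{-12} \left(-4\right) = 16 + \left(-10\right) \left(- \frac{1}{12}\right) \left(-4\right) = 16 + \frac{5}{6} \left(-4\right) = 16 - \frac{10}{3} = \frac{38}{3}$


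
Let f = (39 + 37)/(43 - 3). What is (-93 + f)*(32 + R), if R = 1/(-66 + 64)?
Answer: -57393/20 ≈ -2869.6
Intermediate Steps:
R = -½ (R = 1/(-2) = -½ ≈ -0.50000)
f = 19/10 (f = 76/40 = 76*(1/40) = 19/10 ≈ 1.9000)
(-93 + f)*(32 + R) = (-93 + 19/10)*(32 - ½) = -911/10*63/2 = -57393/20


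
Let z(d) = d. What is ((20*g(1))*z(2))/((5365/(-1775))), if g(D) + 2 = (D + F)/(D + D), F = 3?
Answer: 0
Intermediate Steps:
g(D) = -2 + (3 + D)/(2*D) (g(D) = -2 + (D + 3)/(D + D) = -2 + (3 + D)/((2*D)) = -2 + (3 + D)*(1/(2*D)) = -2 + (3 + D)/(2*D))
((20*g(1))*z(2))/((5365/(-1775))) = ((20*((3/2)*(1 - 1*1)/1))*2)/((5365/(-1775))) = ((20*((3/2)*1*(1 - 1)))*2)/((5365*(-1/1775))) = ((20*((3/2)*1*0))*2)/(-1073/355) = ((20*0)*2)*(-355/1073) = (0*2)*(-355/1073) = 0*(-355/1073) = 0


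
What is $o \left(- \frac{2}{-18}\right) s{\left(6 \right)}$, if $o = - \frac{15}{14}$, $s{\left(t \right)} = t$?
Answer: $- \frac{5}{7} \approx -0.71429$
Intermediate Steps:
$o = - \frac{15}{14}$ ($o = \left(-15\right) \frac{1}{14} = - \frac{15}{14} \approx -1.0714$)
$o \left(- \frac{2}{-18}\right) s{\left(6 \right)} = - \frac{15 \left(- \frac{2}{-18}\right)}{14} \cdot 6 = - \frac{15 \left(\left(-2\right) \left(- \frac{1}{18}\right)\right)}{14} \cdot 6 = \left(- \frac{15}{14}\right) \frac{1}{9} \cdot 6 = \left(- \frac{5}{42}\right) 6 = - \frac{5}{7}$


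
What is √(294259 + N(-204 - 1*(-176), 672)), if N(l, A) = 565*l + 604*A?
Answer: √684327 ≈ 827.24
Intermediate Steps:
√(294259 + N(-204 - 1*(-176), 672)) = √(294259 + (565*(-204 - 1*(-176)) + 604*672)) = √(294259 + (565*(-204 + 176) + 405888)) = √(294259 + (565*(-28) + 405888)) = √(294259 + (-15820 + 405888)) = √(294259 + 390068) = √684327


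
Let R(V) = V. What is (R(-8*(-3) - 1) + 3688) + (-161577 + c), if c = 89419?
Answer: -68447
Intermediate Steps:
(R(-8*(-3) - 1) + 3688) + (-161577 + c) = ((-8*(-3) - 1) + 3688) + (-161577 + 89419) = ((24 - 1) + 3688) - 72158 = (23 + 3688) - 72158 = 3711 - 72158 = -68447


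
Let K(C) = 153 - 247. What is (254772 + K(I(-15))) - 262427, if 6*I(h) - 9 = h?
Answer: -7749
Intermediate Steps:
I(h) = 3/2 + h/6
K(C) = -94
(254772 + K(I(-15))) - 262427 = (254772 - 94) - 262427 = 254678 - 262427 = -7749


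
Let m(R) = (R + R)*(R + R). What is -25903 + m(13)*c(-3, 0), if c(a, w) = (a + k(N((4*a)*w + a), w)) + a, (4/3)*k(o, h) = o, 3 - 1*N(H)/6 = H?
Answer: -11707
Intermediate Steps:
N(H) = 18 - 6*H
m(R) = 4*R² (m(R) = (2*R)*(2*R) = 4*R²)
k(o, h) = 3*o/4
c(a, w) = 27/2 - 5*a/2 - 18*a*w (c(a, w) = (a + 3*(18 - 6*((4*a)*w + a))/4) + a = (a + 3*(18 - 6*(4*a*w + a))/4) + a = (a + 3*(18 - 6*(a + 4*a*w))/4) + a = (a + 3*(18 + (-6*a - 24*a*w))/4) + a = (a + 3*(18 - 6*a - 24*a*w)/4) + a = (a + (27/2 - 9*a/2 - 18*a*w)) + a = (27/2 - 7*a/2 - 18*a*w) + a = 27/2 - 5*a/2 - 18*a*w)
-25903 + m(13)*c(-3, 0) = -25903 + (4*13²)*(27/2 - 5/2*(-3) - 18*(-3)*0) = -25903 + (4*169)*(27/2 + 15/2 + 0) = -25903 + 676*21 = -25903 + 14196 = -11707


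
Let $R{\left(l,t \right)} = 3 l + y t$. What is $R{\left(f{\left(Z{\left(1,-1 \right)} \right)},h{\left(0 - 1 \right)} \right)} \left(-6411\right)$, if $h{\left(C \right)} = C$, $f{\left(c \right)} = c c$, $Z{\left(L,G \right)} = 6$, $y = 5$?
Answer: $-660333$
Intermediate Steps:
$f{\left(c \right)} = c^{2}$
$R{\left(l,t \right)} = 3 l + 5 t$
$R{\left(f{\left(Z{\left(1,-1 \right)} \right)},h{\left(0 - 1 \right)} \right)} \left(-6411\right) = \left(3 \cdot 6^{2} + 5 \left(0 - 1\right)\right) \left(-6411\right) = \left(3 \cdot 36 + 5 \left(0 - 1\right)\right) \left(-6411\right) = \left(108 + 5 \left(-1\right)\right) \left(-6411\right) = \left(108 - 5\right) \left(-6411\right) = 103 \left(-6411\right) = -660333$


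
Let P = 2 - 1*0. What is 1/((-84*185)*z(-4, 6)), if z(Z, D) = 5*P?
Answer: -1/155400 ≈ -6.4350e-6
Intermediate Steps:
P = 2 (P = 2 + 0 = 2)
z(Z, D) = 10 (z(Z, D) = 5*2 = 10)
1/((-84*185)*z(-4, 6)) = 1/(-84*185*10) = 1/(-15540*10) = 1/(-155400) = -1/155400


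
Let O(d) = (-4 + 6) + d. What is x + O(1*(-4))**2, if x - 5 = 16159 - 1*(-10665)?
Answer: 26833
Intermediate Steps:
O(d) = 2 + d
x = 26829 (x = 5 + (16159 - 1*(-10665)) = 5 + (16159 + 10665) = 5 + 26824 = 26829)
x + O(1*(-4))**2 = 26829 + (2 + 1*(-4))**2 = 26829 + (2 - 4)**2 = 26829 + (-2)**2 = 26829 + 4 = 26833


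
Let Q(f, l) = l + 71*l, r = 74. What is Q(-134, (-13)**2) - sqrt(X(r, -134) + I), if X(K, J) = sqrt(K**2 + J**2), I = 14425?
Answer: 12168 - sqrt(14425 + 2*sqrt(5858)) ≈ 12047.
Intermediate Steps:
X(K, J) = sqrt(J**2 + K**2)
Q(f, l) = 72*l
Q(-134, (-13)**2) - sqrt(X(r, -134) + I) = 72*(-13)**2 - sqrt(sqrt((-134)**2 + 74**2) + 14425) = 72*169 - sqrt(sqrt(17956 + 5476) + 14425) = 12168 - sqrt(sqrt(23432) + 14425) = 12168 - sqrt(2*sqrt(5858) + 14425) = 12168 - sqrt(14425 + 2*sqrt(5858))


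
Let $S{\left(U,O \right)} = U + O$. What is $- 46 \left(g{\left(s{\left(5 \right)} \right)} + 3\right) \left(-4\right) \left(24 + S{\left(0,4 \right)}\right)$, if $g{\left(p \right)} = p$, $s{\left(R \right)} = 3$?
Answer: $30912$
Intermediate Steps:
$S{\left(U,O \right)} = O + U$
$- 46 \left(g{\left(s{\left(5 \right)} \right)} + 3\right) \left(-4\right) \left(24 + S{\left(0,4 \right)}\right) = - 46 \left(3 + 3\right) \left(-4\right) \left(24 + \left(4 + 0\right)\right) = - 46 \cdot 6 \left(-4\right) \left(24 + 4\right) = \left(-46\right) \left(-24\right) 28 = 1104 \cdot 28 = 30912$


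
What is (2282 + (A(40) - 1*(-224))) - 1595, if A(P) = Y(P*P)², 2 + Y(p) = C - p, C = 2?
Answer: 2560911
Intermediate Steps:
Y(p) = -p (Y(p) = -2 + (2 - p) = -p)
A(P) = P⁴ (A(P) = (-P*P)² = (-P²)² = P⁴)
(2282 + (A(40) - 1*(-224))) - 1595 = (2282 + (40⁴ - 1*(-224))) - 1595 = (2282 + (2560000 + 224)) - 1595 = (2282 + 2560224) - 1595 = 2562506 - 1595 = 2560911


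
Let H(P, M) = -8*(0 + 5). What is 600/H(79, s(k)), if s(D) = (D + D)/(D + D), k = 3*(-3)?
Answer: -15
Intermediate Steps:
k = -9
s(D) = 1 (s(D) = (2*D)/((2*D)) = (2*D)*(1/(2*D)) = 1)
H(P, M) = -40 (H(P, M) = -8*5 = -40)
600/H(79, s(k)) = 600/(-40) = 600*(-1/40) = -15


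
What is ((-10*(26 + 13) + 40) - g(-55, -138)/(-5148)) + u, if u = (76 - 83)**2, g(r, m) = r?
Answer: -140873/468 ≈ -301.01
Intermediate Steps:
u = 49 (u = (-7)**2 = 49)
((-10*(26 + 13) + 40) - g(-55, -138)/(-5148)) + u = ((-10*(26 + 13) + 40) - (-55)/(-5148)) + 49 = ((-10*39 + 40) - (-55)*(-1)/5148) + 49 = ((-390 + 40) - 1*5/468) + 49 = (-350 - 5/468) + 49 = -163805/468 + 49 = -140873/468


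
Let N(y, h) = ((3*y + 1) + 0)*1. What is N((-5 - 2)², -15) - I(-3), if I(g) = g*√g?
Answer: 148 + 3*I*√3 ≈ 148.0 + 5.1962*I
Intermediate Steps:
I(g) = g^(3/2)
N(y, h) = 1 + 3*y (N(y, h) = ((1 + 3*y) + 0)*1 = (1 + 3*y)*1 = 1 + 3*y)
N((-5 - 2)², -15) - I(-3) = (1 + 3*(-5 - 2)²) - (-3)^(3/2) = (1 + 3*(-7)²) - (-3)*I*√3 = (1 + 3*49) + 3*I*√3 = (1 + 147) + 3*I*√3 = 148 + 3*I*√3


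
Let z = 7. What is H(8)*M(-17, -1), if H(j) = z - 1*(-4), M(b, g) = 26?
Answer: 286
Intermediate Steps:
H(j) = 11 (H(j) = 7 - 1*(-4) = 7 + 4 = 11)
H(8)*M(-17, -1) = 11*26 = 286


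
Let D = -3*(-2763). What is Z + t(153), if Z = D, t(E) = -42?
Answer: 8247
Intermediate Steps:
D = 8289
Z = 8289
Z + t(153) = 8289 - 42 = 8247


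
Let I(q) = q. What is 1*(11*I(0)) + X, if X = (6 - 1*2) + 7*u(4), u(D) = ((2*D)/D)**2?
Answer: 32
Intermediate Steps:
u(D) = 4 (u(D) = 2**2 = 4)
X = 32 (X = (6 - 1*2) + 7*4 = (6 - 2) + 28 = 4 + 28 = 32)
1*(11*I(0)) + X = 1*(11*0) + 32 = 1*0 + 32 = 0 + 32 = 32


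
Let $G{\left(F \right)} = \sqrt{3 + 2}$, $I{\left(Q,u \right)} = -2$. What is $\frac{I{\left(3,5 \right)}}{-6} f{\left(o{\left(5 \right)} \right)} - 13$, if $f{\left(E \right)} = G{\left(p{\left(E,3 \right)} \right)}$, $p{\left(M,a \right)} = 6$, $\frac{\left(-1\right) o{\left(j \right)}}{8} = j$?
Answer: $-13 + \frac{\sqrt{5}}{3} \approx -12.255$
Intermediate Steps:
$o{\left(j \right)} = - 8 j$
$G{\left(F \right)} = \sqrt{5}$
$f{\left(E \right)} = \sqrt{5}$
$\frac{I{\left(3,5 \right)}}{-6} f{\left(o{\left(5 \right)} \right)} - 13 = - \frac{2}{-6} \sqrt{5} - 13 = \left(-2\right) \left(- \frac{1}{6}\right) \sqrt{5} - 13 = \frac{\sqrt{5}}{3} - 13 = -13 + \frac{\sqrt{5}}{3}$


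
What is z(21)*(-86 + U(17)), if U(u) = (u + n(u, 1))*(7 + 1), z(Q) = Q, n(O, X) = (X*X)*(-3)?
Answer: 546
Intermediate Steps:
n(O, X) = -3*X² (n(O, X) = X²*(-3) = -3*X²)
U(u) = -24 + 8*u (U(u) = (u - 3*1²)*(7 + 1) = (u - 3*1)*8 = (u - 3)*8 = (-3 + u)*8 = -24 + 8*u)
z(21)*(-86 + U(17)) = 21*(-86 + (-24 + 8*17)) = 21*(-86 + (-24 + 136)) = 21*(-86 + 112) = 21*26 = 546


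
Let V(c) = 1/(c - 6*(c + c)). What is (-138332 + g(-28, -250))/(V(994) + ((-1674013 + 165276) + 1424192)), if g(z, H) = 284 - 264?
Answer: 1512303408/924415031 ≈ 1.6360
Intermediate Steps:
g(z, H) = 20
V(c) = -1/(11*c) (V(c) = 1/(c - 12*c) = 1/(-11*c) = -1/(11*c))
(-138332 + g(-28, -250))/(V(994) + ((-1674013 + 165276) + 1424192)) = (-138332 + 20)/(-1/11/994 + ((-1674013 + 165276) + 1424192)) = -138312/(-1/11*1/994 + (-1508737 + 1424192)) = -138312/(-1/10934 - 84545) = -138312/(-924415031/10934) = -138312*(-10934/924415031) = 1512303408/924415031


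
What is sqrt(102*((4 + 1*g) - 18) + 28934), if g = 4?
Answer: sqrt(27914) ≈ 167.07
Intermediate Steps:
sqrt(102*((4 + 1*g) - 18) + 28934) = sqrt(102*((4 + 1*4) - 18) + 28934) = sqrt(102*((4 + 4) - 18) + 28934) = sqrt(102*(8 - 18) + 28934) = sqrt(102*(-10) + 28934) = sqrt(-1020 + 28934) = sqrt(27914)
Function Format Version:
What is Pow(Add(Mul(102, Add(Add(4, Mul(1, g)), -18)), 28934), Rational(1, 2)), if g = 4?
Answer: Pow(27914, Rational(1, 2)) ≈ 167.07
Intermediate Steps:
Pow(Add(Mul(102, Add(Add(4, Mul(1, g)), -18)), 28934), Rational(1, 2)) = Pow(Add(Mul(102, Add(Add(4, Mul(1, 4)), -18)), 28934), Rational(1, 2)) = Pow(Add(Mul(102, Add(Add(4, 4), -18)), 28934), Rational(1, 2)) = Pow(Add(Mul(102, Add(8, -18)), 28934), Rational(1, 2)) = Pow(Add(Mul(102, -10), 28934), Rational(1, 2)) = Pow(Add(-1020, 28934), Rational(1, 2)) = Pow(27914, Rational(1, 2))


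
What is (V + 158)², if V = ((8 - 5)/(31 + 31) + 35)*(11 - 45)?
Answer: 1026753849/961 ≈ 1.0684e+6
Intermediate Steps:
V = -36941/31 (V = (3/62 + 35)*(-34) = (2173/62)*(-34) = -36941/31 ≈ -1191.6)
(V + 158)² = (-36941/31 + 158)² = (-32043/31)² = 1026753849/961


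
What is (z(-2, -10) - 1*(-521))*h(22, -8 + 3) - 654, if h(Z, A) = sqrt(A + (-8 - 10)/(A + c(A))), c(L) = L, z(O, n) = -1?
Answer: -654 + 416*I*sqrt(5) ≈ -654.0 + 930.2*I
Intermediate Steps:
h(Z, A) = sqrt(A - 9/A) (h(Z, A) = sqrt(A + (-8 - 10)/(A + A)) = sqrt(A - 18*1/(2*A)) = sqrt(A - 9/A))
(z(-2, -10) - 1*(-521))*h(22, -8 + 3) - 654 = (-1 - 1*(-521))*sqrt((-8 + 3) - 9/(-8 + 3)) - 654 = (-1 + 521)*sqrt(-5 - 9/(-5)) - 654 = 520*sqrt(-5 - 9*(-1/5)) - 654 = 520*sqrt(-5 + 9/5) - 654 = 520*sqrt(-16/5) - 654 = 520*(4*I*sqrt(5)/5) - 654 = 416*I*sqrt(5) - 654 = -654 + 416*I*sqrt(5)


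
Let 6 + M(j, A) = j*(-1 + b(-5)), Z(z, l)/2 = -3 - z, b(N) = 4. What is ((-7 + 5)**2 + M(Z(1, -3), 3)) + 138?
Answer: 112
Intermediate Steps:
Z(z, l) = -6 - 2*z (Z(z, l) = 2*(-3 - z) = -6 - 2*z)
M(j, A) = -6 + 3*j (M(j, A) = -6 + j*(-1 + 4) = -6 + j*3 = -6 + 3*j)
((-7 + 5)**2 + M(Z(1, -3), 3)) + 138 = ((-7 + 5)**2 + (-6 + 3*(-6 - 2*1))) + 138 = ((-2)**2 + (-6 + 3*(-6 - 2))) + 138 = (4 + (-6 + 3*(-8))) + 138 = (4 + (-6 - 24)) + 138 = (4 - 30) + 138 = -26 + 138 = 112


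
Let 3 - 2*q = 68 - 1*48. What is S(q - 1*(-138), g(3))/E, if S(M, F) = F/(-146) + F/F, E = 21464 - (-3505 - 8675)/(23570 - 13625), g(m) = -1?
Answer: 97461/2077790824 ≈ 4.6906e-5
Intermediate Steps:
q = -17/2 (q = 3/2 - (68 - 1*48)/2 = 3/2 - (68 - 48)/2 = 3/2 - ½*20 = 3/2 - 10 = -17/2 ≈ -8.5000)
E = 14231444/663 (E = 21464 - (-12180)/9945 = 21464 - 1*(-812/663) = 21464 + 812/663 = 14231444/663 ≈ 21465.)
S(M, F) = 1 - F/146 (S(M, F) = F*(-1/146) + 1 = -F/146 + 1 = 1 - F/146)
S(q - 1*(-138), g(3))/E = (1 - 1/146*(-1))/(14231444/663) = (1 + 1/146)*(663/14231444) = (147/146)*(663/14231444) = 97461/2077790824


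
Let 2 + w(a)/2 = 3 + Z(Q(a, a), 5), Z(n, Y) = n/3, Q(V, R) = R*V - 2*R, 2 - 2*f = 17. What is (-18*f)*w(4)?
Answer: 990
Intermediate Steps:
f = -15/2 (f = 1 - ½*17 = 1 - 17/2 = -15/2 ≈ -7.5000)
Q(V, R) = -2*R + R*V
Z(n, Y) = n/3 (Z(n, Y) = n*(⅓) = n/3)
w(a) = 2 + 2*a*(-2 + a)/3 (w(a) = -4 + 2*(3 + (a*(-2 + a))/3) = -4 + 2*(3 + a*(-2 + a)/3) = -4 + (6 + 2*a*(-2 + a)/3) = 2 + 2*a*(-2 + a)/3)
(-18*f)*w(4) = (-18*(-15/2))*(2 + (⅔)*4*(-2 + 4)) = 135*(2 + (⅔)*4*2) = 135*(2 + 16/3) = 135*(22/3) = 990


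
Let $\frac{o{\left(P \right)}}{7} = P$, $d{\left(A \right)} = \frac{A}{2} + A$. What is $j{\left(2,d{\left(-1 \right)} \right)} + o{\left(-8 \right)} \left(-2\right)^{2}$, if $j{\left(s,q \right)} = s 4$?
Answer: $-216$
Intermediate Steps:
$d{\left(A \right)} = \frac{3 A}{2}$ ($d{\left(A \right)} = A \frac{1}{2} + A = \frac{A}{2} + A = \frac{3 A}{2}$)
$j{\left(s,q \right)} = 4 s$
$o{\left(P \right)} = 7 P$
$j{\left(2,d{\left(-1 \right)} \right)} + o{\left(-8 \right)} \left(-2\right)^{2} = 4 \cdot 2 + 7 \left(-8\right) \left(-2\right)^{2} = 8 - 224 = -216$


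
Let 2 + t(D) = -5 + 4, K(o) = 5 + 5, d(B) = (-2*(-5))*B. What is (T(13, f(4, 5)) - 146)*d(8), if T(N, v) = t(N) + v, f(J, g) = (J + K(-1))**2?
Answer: 3760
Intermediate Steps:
d(B) = 10*B
K(o) = 10
t(D) = -3 (t(D) = -2 + (-5 + 4) = -2 - 1 = -3)
f(J, g) = (10 + J)**2 (f(J, g) = (J + 10)**2 = (10 + J)**2)
T(N, v) = -3 + v
(T(13, f(4, 5)) - 146)*d(8) = ((-3 + (10 + 4)**2) - 146)*(10*8) = ((-3 + 14**2) - 146)*80 = ((-3 + 196) - 146)*80 = (193 - 146)*80 = 47*80 = 3760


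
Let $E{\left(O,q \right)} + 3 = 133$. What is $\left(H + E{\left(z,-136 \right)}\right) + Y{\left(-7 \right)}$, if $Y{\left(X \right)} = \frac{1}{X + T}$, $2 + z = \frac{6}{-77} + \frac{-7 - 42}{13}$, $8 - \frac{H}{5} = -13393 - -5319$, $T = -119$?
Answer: $\frac{5108039}{126} \approx 40540.0$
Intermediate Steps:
$H = 40410$ ($H = 40 - 5 \left(-13393 - -5319\right) = 40 - 5 \left(-13393 + 5319\right) = 40 - -40370 = 40 + 40370 = 40410$)
$z = - \frac{5853}{1001}$ ($z = -2 + \left(\frac{6}{-77} + \frac{-7 - 42}{13}\right) = -2 + \left(6 \left(- \frac{1}{77}\right) + \left(-7 - 42\right) \frac{1}{13}\right) = -2 - \frac{3851}{1001} = - \frac{5853}{1001} \approx -5.8472$)
$E{\left(O,q \right)} = 130$ ($E{\left(O,q \right)} = -3 + 133 = 130$)
$Y{\left(X \right)} = \frac{1}{-119 + X}$ ($Y{\left(X \right)} = \frac{1}{X - 119} = \frac{1}{-119 + X}$)
$\left(H + E{\left(z,-136 \right)}\right) + Y{\left(-7 \right)} = \left(40410 + 130\right) + \frac{1}{-119 - 7} = 40540 + \frac{1}{-126} = 40540 - \frac{1}{126} = \frac{5108039}{126}$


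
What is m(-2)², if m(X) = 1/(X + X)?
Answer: 1/16 ≈ 0.062500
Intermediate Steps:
m(X) = 1/(2*X)
m(-2)² = ((½)/(-2))² = ((½)*(-½))² = (-¼)² = 1/16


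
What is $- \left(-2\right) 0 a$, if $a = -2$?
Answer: $0$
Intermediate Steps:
$- \left(-2\right) 0 a = - \left(-2\right) 0 \left(-2\right) = - \left(-2\right) 0 = \left(-1\right) 0 = 0$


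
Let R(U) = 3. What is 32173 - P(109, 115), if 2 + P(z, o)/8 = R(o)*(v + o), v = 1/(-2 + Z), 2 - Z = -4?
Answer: 29423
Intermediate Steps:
Z = 6 (Z = 2 - 1*(-4) = 2 + 4 = 6)
v = 1/4 (v = 1/(-2 + 6) = 1/4 ≈ 0.25000)
P(z, o) = -10 + 24*o (P(z, o) = -16 + 8*(3*(1/4 + o)) = -16 + 8*(3/4 + 3*o) = -16 + (6 + 24*o) = -10 + 24*o)
32173 - P(109, 115) = 32173 - (-10 + 24*115) = 32173 - (-10 + 2760) = 32173 - 1*2750 = 32173 - 2750 = 29423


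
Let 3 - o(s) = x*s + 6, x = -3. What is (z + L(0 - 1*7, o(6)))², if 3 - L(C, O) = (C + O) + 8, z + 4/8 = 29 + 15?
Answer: 3721/4 ≈ 930.25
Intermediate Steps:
z = 87/2 (z = -½ + (29 + 15) = -½ + 44 = 87/2 ≈ 43.500)
o(s) = -3 + 3*s (o(s) = 3 - (-3*s + 6) = 3 - (6 - 3*s) = 3 + (-6 + 3*s) = -3 + 3*s)
L(C, O) = -5 - C - O (L(C, O) = 3 - ((C + O) + 8) = 3 - (8 + C + O) = 3 + (-8 - C - O) = -5 - C - O)
(z + L(0 - 1*7, o(6)))² = (87/2 + (-5 - (0 - 1*7) - (-3 + 3*6)))² = (87/2 + (-5 - (0 - 7) - (-3 + 18)))² = (87/2 + (-5 - 1*(-7) - 1*15))² = (87/2 + (-5 + 7 - 15))² = (87/2 - 13)² = (61/2)² = 3721/4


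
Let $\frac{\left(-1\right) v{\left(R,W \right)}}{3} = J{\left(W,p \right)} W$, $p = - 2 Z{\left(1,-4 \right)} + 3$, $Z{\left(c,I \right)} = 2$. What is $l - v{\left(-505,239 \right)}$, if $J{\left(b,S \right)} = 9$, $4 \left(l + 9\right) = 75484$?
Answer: $25315$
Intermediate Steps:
$l = 18862$ ($l = -9 + \frac{1}{4} \cdot 75484 = -9 + 18871 = 18862$)
$p = -1$ ($p = \left(-2\right) 2 + 3 = -4 + 3 = -1$)
$v{\left(R,W \right)} = - 27 W$ ($v{\left(R,W \right)} = - 3 \cdot 9 W = - 27 W$)
$l - v{\left(-505,239 \right)} = 18862 - \left(-27\right) 239 = 18862 - -6453 = 18862 + 6453 = 25315$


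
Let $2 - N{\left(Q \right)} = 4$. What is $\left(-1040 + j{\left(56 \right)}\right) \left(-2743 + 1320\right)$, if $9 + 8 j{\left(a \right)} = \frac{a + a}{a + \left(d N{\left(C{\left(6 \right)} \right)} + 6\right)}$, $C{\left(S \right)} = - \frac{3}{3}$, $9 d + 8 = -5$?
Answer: $\frac{865028893}{584} \approx 1.4812 \cdot 10^{6}$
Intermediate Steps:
$d = - \frac{13}{9}$ ($d = - \frac{8}{9} + \frac{1}{9} \left(-5\right) = - \frac{8}{9} - \frac{5}{9} = - \frac{13}{9} \approx -1.4444$)
$C{\left(S \right)} = -1$ ($C{\left(S \right)} = \left(-3\right) \frac{1}{3} = -1$)
$N{\left(Q \right)} = -2$ ($N{\left(Q \right)} = 2 - 4 = -2$)
$j{\left(a \right)} = - \frac{9}{8} + \frac{a}{4 \left(\frac{80}{9} + a\right)}$ ($j{\left(a \right)} = - \frac{9}{8} + \frac{\left(a + a\right) \frac{1}{a + \left(\left(- \frac{13}{9}\right) \left(-2\right) + 6\right)}}{8} = - \frac{9}{8} + \frac{2 a \frac{1}{a + \left(\frac{26}{9} + 6\right)}}{8} = - \frac{9}{8} + \frac{2 a \frac{1}{a + \frac{80}{9}}}{8} = - \frac{9}{8} + \frac{2 a \frac{1}{\frac{80}{9} + a}}{8} = - \frac{9}{8} + \frac{a}{4 \left(\frac{80}{9} + a\right)}$)
$\left(-1040 + j{\left(56 \right)}\right) \left(-2743 + 1320\right) = \left(-1040 + \frac{9 \left(-80 - 392\right)}{8 \left(80 + 9 \cdot 56\right)}\right) \left(-2743 + 1320\right) = \left(-1040 + \frac{9 \left(-80 - 392\right)}{8 \left(80 + 504\right)}\right) \left(-1423\right) = \left(-1040 + \frac{9}{8} \cdot \frac{1}{584} \left(-472\right)\right) \left(-1423\right) = \left(-1040 - \frac{531}{584}\right) \left(-1423\right) = \left(- \frac{607891}{584}\right) \left(-1423\right) = \frac{865028893}{584}$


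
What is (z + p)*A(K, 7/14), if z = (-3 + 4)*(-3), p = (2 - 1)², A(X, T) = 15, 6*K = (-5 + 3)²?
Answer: -30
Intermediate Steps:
K = ⅔ (K = (-5 + 3)²/6 = (⅙)*(-2)² = (⅙)*4 = ⅔ ≈ 0.66667)
p = 1 (p = 1² = 1)
z = -3 (z = 1*(-3) = -3)
(z + p)*A(K, 7/14) = (-3 + 1)*15 = -2*15 = -30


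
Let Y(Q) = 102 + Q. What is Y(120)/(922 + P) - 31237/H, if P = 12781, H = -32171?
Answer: 435182573/440839213 ≈ 0.98717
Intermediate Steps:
Y(120)/(922 + P) - 31237/H = (102 + 120)/(922 + 12781) - 31237/(-32171) = 222/13703 - 31237*(-1/32171) = 222*(1/13703) + 31237/32171 = 222/13703 + 31237/32171 = 435182573/440839213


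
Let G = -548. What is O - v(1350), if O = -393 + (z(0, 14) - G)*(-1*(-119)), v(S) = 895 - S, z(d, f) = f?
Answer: 66940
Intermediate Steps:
O = 66485 (O = -393 + (14 - 1*(-548))*(-1*(-119)) = -393 + (14 + 548)*119 = -393 + 562*119 = -393 + 66878 = 66485)
O - v(1350) = 66485 - (895 - 1*1350) = 66485 - (895 - 1350) = 66485 - 1*(-455) = 66485 + 455 = 66940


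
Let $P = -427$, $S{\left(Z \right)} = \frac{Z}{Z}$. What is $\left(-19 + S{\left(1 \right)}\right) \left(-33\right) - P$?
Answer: $1021$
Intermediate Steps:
$S{\left(Z \right)} = 1$
$\left(-19 + S{\left(1 \right)}\right) \left(-33\right) - P = \left(-19 + 1\right) \left(-33\right) - -427 = \left(-18\right) \left(-33\right) + 427 = 594 + 427 = 1021$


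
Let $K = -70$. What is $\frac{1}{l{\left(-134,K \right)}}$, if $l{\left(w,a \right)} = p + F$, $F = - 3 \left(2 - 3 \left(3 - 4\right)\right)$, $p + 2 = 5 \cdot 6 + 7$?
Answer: $\frac{1}{20} \approx 0.05$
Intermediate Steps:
$p = 35$ ($p = -2 + \left(5 \cdot 6 + 7\right) = -2 + \left(30 + 7\right) = -2 + 37 = 35$)
$F = -15$ ($F = - 3 \left(2 - 3 \left(-1\right)\right) = - 3 \left(2 - -3\right) = - 3 \left(2 + 3\right) = \left(-3\right) 5 = -15$)
$l{\left(w,a \right)} = 20$ ($l{\left(w,a \right)} = 35 - 15 = 20$)
$\frac{1}{l{\left(-134,K \right)}} = \frac{1}{20}$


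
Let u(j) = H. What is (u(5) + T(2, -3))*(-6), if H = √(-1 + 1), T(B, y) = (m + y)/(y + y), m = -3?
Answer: -6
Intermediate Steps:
T(B, y) = (-3 + y)/(2*y) (T(B, y) = (-3 + y)/(y + y) = (-3 + y)/((2*y)) = (-3 + y)*(1/(2*y)) = (-3 + y)/(2*y))
H = 0 (H = √0 = 0)
u(j) = 0
(u(5) + T(2, -3))*(-6) = (0 + (½)*(-3 - 3)/(-3))*(-6) = (0 + (½)*(-⅓)*(-6))*(-6) = (0 + 1)*(-6) = 1*(-6) = -6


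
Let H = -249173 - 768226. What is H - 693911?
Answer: -1711310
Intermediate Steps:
H = -1017399
H - 693911 = -1017399 - 693911 = -1711310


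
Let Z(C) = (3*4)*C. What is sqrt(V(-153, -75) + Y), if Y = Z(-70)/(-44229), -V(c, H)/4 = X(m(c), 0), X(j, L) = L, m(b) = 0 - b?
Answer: 2*sqrt(1032010)/14743 ≈ 0.13781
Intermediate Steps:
m(b) = -b
Z(C) = 12*C
V(c, H) = 0 (V(c, H) = -4*0 = 0)
Y = 280/14743 (Y = (12*(-70))/(-44229) = -840*(-1/44229) = 280/14743 ≈ 0.018992)
sqrt(V(-153, -75) + Y) = sqrt(0 + 280/14743) = sqrt(280/14743) = 2*sqrt(1032010)/14743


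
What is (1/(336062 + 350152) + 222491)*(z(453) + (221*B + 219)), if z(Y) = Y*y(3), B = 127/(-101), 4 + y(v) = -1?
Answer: -35835145044610475/69307614 ≈ -5.1704e+8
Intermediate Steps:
y(v) = -5 (y(v) = -4 - 1 = -5)
B = -127/101 (B = 127*(-1/101) = -127/101 ≈ -1.2574)
z(Y) = -5*Y (z(Y) = Y*(-5) = -5*Y)
(1/(336062 + 350152) + 222491)*(z(453) + (221*B + 219)) = (1/(336062 + 350152) + 222491)*(-5*453 + (221*(-127/101) + 219)) = (1/686214 + 222491)*(-2265 + (-28067/101 + 219)) = (1/686214 + 222491)*(-2265 - 5948/101) = (152676439075/686214)*(-234713/101) = -35835145044610475/69307614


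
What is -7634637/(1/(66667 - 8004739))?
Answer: 60604298199864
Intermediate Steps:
-7634637/(1/(66667 - 8004739)) = -7634637/(1/(-7938072)) = -7634637/(-1/7938072) = -7634637*(-7938072) = 60604298199864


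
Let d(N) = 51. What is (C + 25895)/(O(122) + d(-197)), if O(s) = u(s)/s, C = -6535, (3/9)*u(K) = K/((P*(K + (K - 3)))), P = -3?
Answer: 466576/1229 ≈ 379.64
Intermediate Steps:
u(K) = 3*K/(9 - 6*K) (u(K) = 3*(K/((-3*(K + (K - 3))))) = 3*(K/((-3*(K + (-3 + K))))) = 3*(K/((-3*(-3 + 2*K)))) = 3*(K/(9 - 6*K)) = 3*K/(9 - 6*K))
O(s) = -1/(-3 + 2*s) (O(s) = (-s/(-3 + 2*s))/s = -1/(-3 + 2*s))
(C + 25895)/(O(122) + d(-197)) = (-6535 + 25895)/(-1/(-3 + 2*122) + 51) = 19360/(-1/(-3 + 244) + 51) = 19360/(-1/241 + 51) = 19360/(12290/241) = 19360*(241/12290) = 466576/1229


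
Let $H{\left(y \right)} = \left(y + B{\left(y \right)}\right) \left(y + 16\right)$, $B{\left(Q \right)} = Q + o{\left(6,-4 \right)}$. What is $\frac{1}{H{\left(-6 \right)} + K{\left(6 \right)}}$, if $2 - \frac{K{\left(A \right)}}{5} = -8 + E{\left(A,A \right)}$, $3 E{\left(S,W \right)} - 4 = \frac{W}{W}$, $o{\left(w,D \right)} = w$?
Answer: $- \frac{3}{55} \approx -0.054545$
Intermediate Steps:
$E{\left(S,W \right)} = \frac{5}{3}$ ($E{\left(S,W \right)} = \frac{4}{3} + \frac{W \frac{1}{W}}{3} = \frac{4}{3} + \frac{1}{3} \cdot 1 = \frac{4}{3} + \frac{1}{3} = \frac{5}{3}$)
$K{\left(A \right)} = \frac{125}{3}$ ($K{\left(A \right)} = 10 - 5 \left(-8 + \frac{5}{3}\right) = 10 - - \frac{95}{3} = 10 + \frac{95}{3} = \frac{125}{3}$)
$B{\left(Q \right)} = 6 + Q$ ($B{\left(Q \right)} = Q + 6 = 6 + Q$)
$H{\left(y \right)} = \left(6 + 2 y\right) \left(16 + y\right)$ ($H{\left(y \right)} = \left(y + \left(6 + y\right)\right) \left(y + 16\right) = \left(6 + 2 y\right) \left(16 + y\right)$)
$\frac{1}{H{\left(-6 \right)} + K{\left(6 \right)}} = \frac{1}{\left(96 + 2 \left(-6\right)^{2} + 38 \left(-6\right)\right) + \frac{125}{3}} = \frac{1}{\left(96 + 2 \cdot 36 - 228\right) + \frac{125}{3}} = \frac{1}{\left(96 + 72 - 228\right) + \frac{125}{3}} = \frac{1}{-60 + \frac{125}{3}} = \frac{1}{- \frac{55}{3}} = - \frac{3}{55}$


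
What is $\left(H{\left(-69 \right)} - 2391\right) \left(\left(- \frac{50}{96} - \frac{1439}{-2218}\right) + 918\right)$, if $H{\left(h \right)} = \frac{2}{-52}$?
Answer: $- \frac{3038336716429}{1384032} \approx -2.1953 \cdot 10^{6}$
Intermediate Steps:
$H{\left(h \right)} = - \frac{1}{26}$ ($H{\left(h \right)} = 2 \left(- \frac{1}{52}\right) = - \frac{1}{26}$)
$\left(H{\left(-69 \right)} - 2391\right) \left(\left(- \frac{50}{96} - \frac{1439}{-2218}\right) + 918\right) = \left(- \frac{1}{26} - 2391\right) \left(\left(- \frac{50}{96} - \frac{1439}{-2218}\right) + 918\right) = - \frac{62167 \left(\left(\left(-50\right) \frac{1}{96} - - \frac{1439}{2218}\right) + 918\right)}{26} = - \frac{62167 \left(\left(- \frac{25}{48} + \frac{1439}{2218}\right) + 918\right)}{26} = - \frac{62167 \left(\frac{6811}{53232} + 918\right)}{26} = \left(- \frac{62167}{26}\right) \frac{48873787}{53232} = - \frac{3038336716429}{1384032}$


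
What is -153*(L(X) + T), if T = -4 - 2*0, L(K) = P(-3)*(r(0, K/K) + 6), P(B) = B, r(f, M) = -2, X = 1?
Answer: 2448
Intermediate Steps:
L(K) = -12 (L(K) = -3*(-2 + 6) = -3*4 = -12)
T = -4 (T = -4 + 0 = -4)
-153*(L(X) + T) = -153*(-12 - 4) = -153*(-16) = 2448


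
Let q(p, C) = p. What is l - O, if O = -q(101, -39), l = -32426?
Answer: -32325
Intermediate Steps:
O = -101 (O = -1*101 = -101)
l - O = -32426 - 1*(-101) = -32426 + 101 = -32325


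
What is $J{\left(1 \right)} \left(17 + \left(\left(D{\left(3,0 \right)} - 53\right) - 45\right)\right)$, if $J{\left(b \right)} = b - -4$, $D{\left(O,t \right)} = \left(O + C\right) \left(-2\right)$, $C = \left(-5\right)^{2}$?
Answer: $-685$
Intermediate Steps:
$C = 25$
$D{\left(O,t \right)} = -50 - 2 O$ ($D{\left(O,t \right)} = \left(O + 25\right) \left(-2\right) = \left(25 + O\right) \left(-2\right) = -50 - 2 O$)
$J{\left(b \right)} = 4 + b$ ($J{\left(b \right)} = b + 4 = 4 + b$)
$J{\left(1 \right)} \left(17 + \left(\left(D{\left(3,0 \right)} - 53\right) - 45\right)\right) = \left(4 + 1\right) \left(17 - 154\right) = 5 \left(17 - 154\right) = 5 \left(-137\right) = -685$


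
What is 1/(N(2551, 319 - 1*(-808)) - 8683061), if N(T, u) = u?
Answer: -1/8681934 ≈ -1.1518e-7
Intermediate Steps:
1/(N(2551, 319 - 1*(-808)) - 8683061) = 1/((319 - 1*(-808)) - 8683061) = 1/((319 + 808) - 8683061) = 1/(1127 - 8683061) = 1/(-8681934) = -1/8681934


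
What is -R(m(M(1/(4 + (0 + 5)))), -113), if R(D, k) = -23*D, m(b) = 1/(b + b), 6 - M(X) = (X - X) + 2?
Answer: 23/8 ≈ 2.8750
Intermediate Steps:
M(X) = 4 (M(X) = 6 - ((X - X) + 2) = 6 - (0 + 2) = 6 - 1*2 = 6 - 2 = 4)
m(b) = 1/(2*b)
-R(m(M(1/(4 + (0 + 5)))), -113) = -(-23)*(1/2)/4 = -(-23)*(1/2)*(1/4) = -(-23)/8 = -1*(-23/8) = 23/8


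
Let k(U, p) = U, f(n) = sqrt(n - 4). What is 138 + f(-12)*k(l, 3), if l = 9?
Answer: 138 + 36*I ≈ 138.0 + 36.0*I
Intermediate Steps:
f(n) = sqrt(-4 + n)
138 + f(-12)*k(l, 3) = 138 + sqrt(-4 - 12)*9 = 138 + sqrt(-16)*9 = 138 + (4*I)*9 = 138 + 36*I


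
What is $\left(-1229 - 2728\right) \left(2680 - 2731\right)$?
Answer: $201807$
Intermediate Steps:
$\left(-1229 - 2728\right) \left(2680 - 2731\right) = \left(-1229 - 2728\right) \left(-51\right) = \left(-3957\right) \left(-51\right) = 201807$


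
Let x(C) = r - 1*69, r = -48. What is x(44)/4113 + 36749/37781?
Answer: 16303140/17265917 ≈ 0.94424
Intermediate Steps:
x(C) = -117 (x(C) = -48 - 1*69 = -48 - 69 = -117)
x(44)/4113 + 36749/37781 = -117/4113 + 36749/37781 = -117*1/4113 + 36749*(1/37781) = -13/457 + 36749/37781 = 16303140/17265917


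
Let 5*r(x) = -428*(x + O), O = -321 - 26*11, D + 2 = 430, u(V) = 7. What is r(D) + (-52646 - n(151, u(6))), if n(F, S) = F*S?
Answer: -191903/5 ≈ -38381.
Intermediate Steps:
D = 428 (D = -2 + 430 = 428)
O = -607 (O = -321 - 1*286 = -321 - 286 = -607)
r(x) = 259796/5 - 428*x/5 (r(x) = (-428*(x - 607))/5 = (-428*(-607 + x))/5 = (259796 - 428*x)/5 = 259796/5 - 428*x/5)
r(D) + (-52646 - n(151, u(6))) = (259796/5 - 428/5*428) + (-52646 - 151*7) = (259796/5 - 183184/5) + (-52646 - 1*1057) = 76612/5 + (-52646 - 1057) = 76612/5 - 53703 = -191903/5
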